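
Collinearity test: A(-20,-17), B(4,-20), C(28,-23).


-20*(-20+ 23) + 4*(-23+ 17) + 28*(-17+ 20)
= -60 - 24 + 84 = 0

Yes, collinear (determinant = 0)


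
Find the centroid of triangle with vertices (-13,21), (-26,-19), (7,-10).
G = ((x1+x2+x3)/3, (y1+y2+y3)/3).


Gx = (-13- 26+7)/3 = -32/3 = -10.6667
Gy = (21- 19- 10)/3 = -8/3 = -2.6667

G = (-10.6667, -2.6667)


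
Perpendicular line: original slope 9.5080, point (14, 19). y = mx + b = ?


Perpendicular slope = -1/m1 = -1/9.5080 = -0.1052
b2 = y0 - m2*x0 = 19 + 14/9.5080 = 19 + 1.4724 = 20.4724

y = -0.1052x + 20.4724


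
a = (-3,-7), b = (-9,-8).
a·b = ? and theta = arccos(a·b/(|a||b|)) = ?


a·b = -3*(-9) - 7*(-8) = 27 + 56 = 83
|a| = sqrt(9+49) = 7.6158
|b| = sqrt(81+64) = 12.0416
cos(theta) = 83/(sqrt(58)*sqrt(145)) = 83/sqrt(8410) = 0.905066
theta = arccos(83/sqrt(8410)) = 25.1679 degrees

a·b = 83, theta = 25.1679 deg


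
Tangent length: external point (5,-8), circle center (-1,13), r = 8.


d = sqrt((5+ 1)^2 + (-8-13)^2) = sqrt(36+441) = 21.8403
L = sqrt(477.0000 - 64) = sqrt(413.0000) = 20.3224

20.3224


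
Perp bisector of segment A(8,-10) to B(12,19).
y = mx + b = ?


Midpoint = (10, 4.5)
Slope of AB = dy/dx = 29/4 = 7.2500
Perp slope = -dx/dy = -4/29 = -0.1379
b = My - (perp slope)*Mx = 4.5 + (4*10)/29 = 4.5 + 1.3793 = 5.8793

y = -0.1379x + 5.8793


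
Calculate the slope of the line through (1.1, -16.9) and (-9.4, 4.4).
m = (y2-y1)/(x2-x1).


dy = 4.4 + 16.9 = 21.3
dx = -9.4 - 1.1 = -10.5
m = 21.3/(-10.5) = -2.0286

m = -2.0286


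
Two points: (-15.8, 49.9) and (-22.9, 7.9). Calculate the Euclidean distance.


dx = -22.9 + 15.8 = -7.1
dy = 7.9 - 49.9 = -42.0
d = sqrt(50.41 + 1764.0) = sqrt(1814.41) = 42.5959

42.5959


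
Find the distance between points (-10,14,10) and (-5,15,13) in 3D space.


dx=5, dy=1, dz=3
d = sqrt(25+1+9) = sqrt(35) = 5.9161

5.9161


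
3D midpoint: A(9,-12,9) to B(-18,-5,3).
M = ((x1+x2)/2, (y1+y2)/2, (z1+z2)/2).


Mx = (9- 18)/2 = -4.5000
My = (-12- 5)/2 = -8.5000
Mz = (9+3)/2 = 6.0000

M = (-4.5000, -8.5000, 6.0000)


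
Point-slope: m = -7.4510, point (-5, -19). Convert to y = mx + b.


y + 19 = -7.4510(x + 5)
y = -7.4510x - 19 + 7.4510*(-5)
y = -7.4510x - 56.2550

y = -7.4510x - 56.2550


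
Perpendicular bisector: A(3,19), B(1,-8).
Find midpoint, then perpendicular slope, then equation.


Midpoint = (2, 5.5)
Slope of AB = dy/dx = -27/(-2) = 13.5000
Perp slope = -dx/dy = -2/27 = -0.0741
b = My - (perp slope)*Mx = 5.5 + (-2*2)/(-27) = 5.5 + 0.1481 = 5.6481

y = -0.0741x + 5.6481


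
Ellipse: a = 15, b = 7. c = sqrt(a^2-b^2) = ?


c^2 = 15^2 - 7^2 = 225 - 49 = 176
c = sqrt(176) = 13.2665

c = 13.2665


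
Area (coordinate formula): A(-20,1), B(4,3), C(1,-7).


-20*(3+ 7) = -200
4*(-7-1) = -32
1*(1-3) = -2
sum = -234
Area = |-234|/2 = 117.0000

117.0000 sq units


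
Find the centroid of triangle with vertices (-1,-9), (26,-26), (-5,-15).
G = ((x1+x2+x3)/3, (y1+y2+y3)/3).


Gx = (-1+26- 5)/3 = 20/3 = 6.6667
Gy = (-9- 26- 15)/3 = -50/3 = -16.6667

G = (6.6667, -16.6667)


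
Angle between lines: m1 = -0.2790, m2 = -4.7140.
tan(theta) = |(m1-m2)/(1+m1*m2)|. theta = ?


m1-m2 = 4.435
1+m1*m2 = 2.315206
tan(theta) = |4.435/2.315206| = 1.915596
theta = arctan(|4.435/2.315206|) = 62.4341 degrees (acute angle)

62.4341 degrees


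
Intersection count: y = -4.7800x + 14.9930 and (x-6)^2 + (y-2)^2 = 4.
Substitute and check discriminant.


Substitute y = -4.7800x + 14.9930: (x-6)^2 + (-4.7800x+14.9930-2)^2 = 4
Expand to Ax^2 + Bx + C = 0, where b-k = 12.993
A = 1+m^2 = 23.8484
B = 2(m(b-k) - h) = 2(-4.7800*12.993 - 6) = -136.21308
C = h^2 + (b-k)^2 - r^2 = 36 + 168.818049 - 4 = 200.818049
disc = B^2-4AC = 18554.0032 - 19156.7566 = -602.7534
disc < 0

0 intersection points


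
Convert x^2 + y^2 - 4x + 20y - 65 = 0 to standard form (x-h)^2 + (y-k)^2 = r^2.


h = -D/2 = 4/2 = 2
k = -E/2 = -20/2 = -10
r^2 = h^2 + k^2 - F = 4 + 100 + 65 = 169
r = 13

Center (2, -10), radius = 13


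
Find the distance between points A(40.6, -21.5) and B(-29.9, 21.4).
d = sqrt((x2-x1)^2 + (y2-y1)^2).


dx = -29.9 - 40.6 = -70.5
dy = 21.4 + 21.5 = 42.9
d = sqrt(4970.25 + 1840.41) = sqrt(6810.66) = 82.5267

82.5267


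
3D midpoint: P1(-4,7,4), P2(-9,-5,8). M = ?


Mx = (-4- 9)/2 = -6.5000
My = (7- 5)/2 = 1.0000
Mz = (4+8)/2 = 6.0000

M = (-6.5000, 1.0000, 6.0000)


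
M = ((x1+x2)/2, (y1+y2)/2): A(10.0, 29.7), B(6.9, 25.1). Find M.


Mx = (10.0 + 6.9)/2 = 16.9/2 = 8.4500
My = (29.7 + 25.1)/2 = 54.8/2 = 27.4000

(8.4500, 27.4000)


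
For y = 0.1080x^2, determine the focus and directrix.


a = 0.1080
1/(4a) = 2.3148
Focus = (0, 2.3148)
Directrix: y = -2.3148

Focus = (0, 2.3148), Directrix: y = -2.3148


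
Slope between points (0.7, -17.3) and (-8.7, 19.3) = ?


dy = 19.3 + 17.3 = 36.6
dx = -8.7 - 0.7 = -9.4
m = 36.6/(-9.4) = -3.8936

m = -3.8936


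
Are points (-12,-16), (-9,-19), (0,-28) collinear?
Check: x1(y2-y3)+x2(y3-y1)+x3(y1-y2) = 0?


-12*(-19+ 28) - 9*(-28+ 16) + 0*(-16+ 19)
= -108 + 108 + 0 = 0

Yes, collinear (determinant = 0)


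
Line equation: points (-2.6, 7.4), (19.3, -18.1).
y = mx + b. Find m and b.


m = (-25.5)/(21.9) = -1.1644
b = y1 - m*x1 = 7.4 - (-25.5*(-2.6))/(21.9) = 7.4 - 3.0274 = 4.3726

y = -1.1644x + 4.3726


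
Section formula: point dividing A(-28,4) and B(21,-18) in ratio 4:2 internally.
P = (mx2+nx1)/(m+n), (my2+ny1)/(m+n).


Px = (4*21 + 2*(-28))/6 = 28/6 = 4.6667
Py = (4*(-18) + 2*4)/6 = -64/6 = -10.6667

P = (4.6667, -10.6667)


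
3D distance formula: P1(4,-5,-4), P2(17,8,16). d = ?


dx=13, dy=13, dz=20
d = sqrt(169+169+400) = sqrt(738) = 27.1662

27.1662


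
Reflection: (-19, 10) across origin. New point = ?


Reflection rule for origin: (-x, -y)
(-19, 10) -> (19, -10)

(19, -10)


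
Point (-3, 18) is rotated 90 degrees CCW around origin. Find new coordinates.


cos(90) = 0, sin(90) = 1
x' = -3*0 - 18*1 = -18
y' = -3*1 + 18*0 = -3

(-18, -3)


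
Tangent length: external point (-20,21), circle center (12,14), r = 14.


d = sqrt((-20-12)^2 + (21-14)^2) = sqrt(1024+49) = 32.7567
L = sqrt(1073.0000 - 196) = sqrt(877.0000) = 29.6142

29.6142


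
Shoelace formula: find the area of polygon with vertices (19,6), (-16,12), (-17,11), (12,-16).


sum(xi*y_{i+1}) = 19*12 - 16*11 - 17*(-16) + 12*6 = 396
sum(yi*x_{i+1}) = 6*(-16) + 12*(-17) + 11*12 - 16*19 = -472
Area = |396 + 472|/2 = 868/2 = 434.0000

434.0000 sq units


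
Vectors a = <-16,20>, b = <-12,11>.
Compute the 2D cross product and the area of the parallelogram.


cross = -16*11 - 20*(-12) = -176 + 240 = 64
Parallelogram area = |64| = 64

cross = 64, parallelogram area = 64


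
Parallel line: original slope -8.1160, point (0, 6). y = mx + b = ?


Parallel lines have equal slopes.
m2 = -8.1160
b2 = 6 + 8.1160*0 = 6.0000

y = -8.1160x + 6.0000


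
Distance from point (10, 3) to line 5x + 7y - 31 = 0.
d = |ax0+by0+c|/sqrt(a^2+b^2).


|5*10 + 7*3 - 31| = |40| = 40
sqrt(25 + 49) = sqrt(74) = 8.6023
d = 40/sqrt(74) = 4.6499

4.6499


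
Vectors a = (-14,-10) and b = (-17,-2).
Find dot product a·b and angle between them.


a·b = -14*(-17) - 10*(-2) = 238 + 20 = 258
|a| = sqrt(196+100) = 17.2047
|b| = sqrt(289+4) = 17.1172
cos(theta) = 258/(sqrt(296)*sqrt(293)) = 258/sqrt(86728) = 0.876072
theta = arccos(258/sqrt(86728)) = 28.8278 degrees

a·b = 258, theta = 28.8278 deg


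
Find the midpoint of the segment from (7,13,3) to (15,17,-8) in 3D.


Mx = (7+15)/2 = 11.0000
My = (13+17)/2 = 15.0000
Mz = (3- 8)/2 = -2.5000

M = (11.0000, 15.0000, -2.5000)


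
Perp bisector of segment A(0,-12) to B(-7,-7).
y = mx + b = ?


Midpoint = (-3.5, -9.5)
Slope of AB = dy/dx = 5/(-7) = -0.7143
Perp slope = -dx/dy = 7/5 = 1.4000
b = My - (perp slope)*Mx = -9.5 + (-7*(-3.5))/5 = -9.5 + 4.9000 = -4.6000

y = 1.4000x - 4.6000


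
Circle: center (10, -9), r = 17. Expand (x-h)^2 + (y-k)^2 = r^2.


(x-10)^2 + (y+ 9)^2 = 17^2
D = -2h = -20, E = -2k = 18
F = h^2+k^2-r^2 = 100+81-289 = -108

x^2 + y^2 - 20x + 18y - 108 = 0


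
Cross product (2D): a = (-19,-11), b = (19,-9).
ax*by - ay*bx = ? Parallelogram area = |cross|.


cross = -19*(-9) + 11*19 = 171 + 209 = 380
Parallelogram area = |380| = 380

cross = 380, parallelogram area = 380


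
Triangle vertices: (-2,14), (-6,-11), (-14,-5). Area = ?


-2*(-11+ 5) = 12
-6*(-5-14) = 114
-14*(14+ 11) = -350
sum = -224
Area = |-224|/2 = 112.0000

112.0000 sq units


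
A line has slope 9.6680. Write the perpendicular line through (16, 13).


Perpendicular slope = -1/m1 = -1/9.6680 = -0.1034
b2 = y0 - m2*x0 = 13 + 16/9.6680 = 13 + 1.6549 = 14.6549

y = -0.1034x + 14.6549


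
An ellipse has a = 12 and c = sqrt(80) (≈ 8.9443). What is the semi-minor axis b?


b^2 = 12^2 - (sqrt(80))^2 = 144 - 80 = 64
b = sqrt(64) = 8

b = 8


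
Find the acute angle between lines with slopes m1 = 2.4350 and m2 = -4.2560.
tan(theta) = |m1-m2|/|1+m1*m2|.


m1-m2 = 6.691
1+m1*m2 = -9.36336
tan(theta) = |6.691/(-9.36336)| = 0.714594
theta = arctan(|6.691/(-9.36336)|) = 35.5494 degrees (acute angle)

35.5494 degrees


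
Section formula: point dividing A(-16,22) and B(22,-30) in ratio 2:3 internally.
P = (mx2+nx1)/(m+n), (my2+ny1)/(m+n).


Px = (2*22 + 3*(-16))/5 = -4/5 = -0.8000
Py = (2*(-30) + 3*22)/5 = 6/5 = 1.2000

P = (-0.8000, 1.2000)


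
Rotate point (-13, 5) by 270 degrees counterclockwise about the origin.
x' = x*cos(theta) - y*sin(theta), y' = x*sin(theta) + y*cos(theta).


cos(270) = 0, sin(270) = -1
x' = -13*0 - 5*(-1) = 5
y' = -13*(-1) + 5*0 = 13

(5, 13)


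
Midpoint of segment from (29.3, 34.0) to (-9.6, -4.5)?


Mx = (29.3 - 9.6)/2 = 19.7/2 = 9.8500
My = (34.0 - 4.5)/2 = 29.5/2 = 14.7500

(9.8500, 14.7500)


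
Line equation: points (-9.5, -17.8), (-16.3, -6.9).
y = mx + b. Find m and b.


m = (10.9)/(-6.8) = -1.6029
b = y1 - m*x1 = -17.8 - (10.9*(-9.5))/(-6.8) = -17.8 - 15.2279 = -33.0279

y = -1.6029x - 33.0279


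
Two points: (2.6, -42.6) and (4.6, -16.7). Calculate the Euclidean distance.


dx = 4.6 - 2.6 = 2
dy = -16.7 + 42.6 = 25.9
d = sqrt(4 + 670.81) = sqrt(674.81) = 25.9771

25.9771


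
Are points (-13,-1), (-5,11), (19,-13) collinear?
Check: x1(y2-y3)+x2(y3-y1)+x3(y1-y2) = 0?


-13*(11+ 13) - 5*(-13+ 1) + 19*(-1-11)
= -312 + 60 - 228 = -480

No, not collinear (determinant = -480)


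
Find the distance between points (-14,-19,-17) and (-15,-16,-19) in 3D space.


dx=-1, dy=3, dz=-2
d = sqrt(1+9+4) = sqrt(14) = 3.7417

3.7417


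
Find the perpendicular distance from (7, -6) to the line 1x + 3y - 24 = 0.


|1*7 + 3*(-6) - 24| = |-35| = 35
sqrt(1 + 9) = sqrt(10) = 3.1623
d = 35/sqrt(10) = 11.0680

11.0680


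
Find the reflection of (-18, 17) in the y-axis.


Reflection rule for y-axis: (-x, y)
(-18, 17) -> (18, 17)

(18, 17)


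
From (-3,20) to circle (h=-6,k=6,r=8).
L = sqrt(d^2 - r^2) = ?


d = sqrt((-3+ 6)^2 + (20-6)^2) = sqrt(9+196) = 14.3178
L = sqrt(205.0000 - 64) = sqrt(141.0000) = 11.8743

11.8743


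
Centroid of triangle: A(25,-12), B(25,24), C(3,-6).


Gx = (25+25+3)/3 = 53/3 = 17.6667
Gy = (-12+24- 6)/3 = 6/3 = 2.0000

G = (17.6667, 2.0000)


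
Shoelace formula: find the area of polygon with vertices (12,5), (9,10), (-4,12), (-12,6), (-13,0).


sum(xi*y_{i+1}) = 12*10 + 9*12 - 4*6 - 12*0 - 13*5 = 139
sum(yi*x_{i+1}) = 5*9 + 10*(-4) + 12*(-12) + 6*(-13) + 0*12 = -217
Area = |139 + 217|/2 = 356/2 = 178.0000

178.0000 sq units


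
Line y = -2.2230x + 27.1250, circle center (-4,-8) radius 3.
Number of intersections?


Substitute y = -2.2230x + 27.1250: (x+ 4)^2 + (-2.2230x+27.1250+ 8)^2 = 9
Expand to Ax^2 + Bx + C = 0, where b-k = 35.125
A = 1+m^2 = 5.941729
B = 2(m(b-k) - h) = 2(-2.2230*35.125 + 4) = -148.16575
C = h^2 + (b-k)^2 - r^2 = 16 + 1233.765625 - 9 = 1240.765625
disc = B^2-4AC = 21953.0895 - 29489.1724 = -7536.0829
disc < 0

0 intersection points


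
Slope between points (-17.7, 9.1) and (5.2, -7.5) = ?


dy = -7.5 - 9.1 = -16.6
dx = 5.2 + 17.7 = 22.9
m = -16.6/22.9 = -0.7249

m = -0.7249


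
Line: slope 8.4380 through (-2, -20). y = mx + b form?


y + 20 = 8.4380(x + 2)
y = 8.4380x - 20 - 8.4380*(-2)
y = 8.4380x - 3.1240

y = 8.4380x - 3.1240


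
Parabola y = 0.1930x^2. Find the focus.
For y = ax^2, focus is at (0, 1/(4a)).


a = 0.1930
4a = 0.7720
focus = (0, 1/0.7720) = (0, 1.2953)

Focus = (0, 1.2953)


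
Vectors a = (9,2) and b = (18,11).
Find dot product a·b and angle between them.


a·b = 9*18 + 2*11 = 162 + 22 = 184
|a| = sqrt(81+4) = 9.2195
|b| = sqrt(324+121) = 21.0950
cos(theta) = 184/(sqrt(85)*sqrt(445)) = 184/sqrt(37825) = 0.946081
theta = arccos(184/sqrt(37825)) = 18.9008 degrees

a·b = 184, theta = 18.9008 deg


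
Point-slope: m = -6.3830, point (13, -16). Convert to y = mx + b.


y + 16 = -6.3830(x - 13)
y = -6.3830x - 16 + 6.3830*13
y = -6.3830x + 66.9790

y = -6.3830x + 66.9790


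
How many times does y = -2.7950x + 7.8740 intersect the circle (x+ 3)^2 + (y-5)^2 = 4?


Substitute y = -2.7950x + 7.8740: (x+ 3)^2 + (-2.7950x+7.8740-5)^2 = 4
Expand to Ax^2 + Bx + C = 0, where b-k = 2.874
A = 1+m^2 = 8.812025
B = 2(m(b-k) - h) = 2(-2.7950*2.874 + 3) = -10.06566
C = h^2 + (b-k)^2 - r^2 = 9 + 8.259876 - 4 = 13.259876
disc = B^2-4AC = 101.3175 - 467.3854 = -366.0679
disc < 0

0 intersection points


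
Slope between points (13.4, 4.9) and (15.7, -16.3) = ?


dy = -16.3 - 4.9 = -21.2
dx = 15.7 - 13.4 = 2.3
m = -21.2/2.3 = -9.2174

m = -9.2174


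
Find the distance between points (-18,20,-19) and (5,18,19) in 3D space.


dx=23, dy=-2, dz=38
d = sqrt(529+4+1444) = sqrt(1977) = 44.4635

44.4635


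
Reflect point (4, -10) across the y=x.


Reflection rule for y=x: (y, x)
(4, -10) -> (-10, 4)

(-10, 4)


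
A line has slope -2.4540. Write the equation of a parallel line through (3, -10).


Parallel lines have equal slopes.
m2 = -2.4540
b2 = -10 + 2.4540*3 = -2.6380

y = -2.4540x - 2.6380


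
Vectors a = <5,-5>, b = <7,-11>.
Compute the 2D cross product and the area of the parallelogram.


cross = 5*(-11) + 5*7 = -55 + 35 = -20
Parallelogram area = |-20| = 20

cross = -20, parallelogram area = 20


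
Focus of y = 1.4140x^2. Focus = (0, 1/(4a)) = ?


a = 1.4140
4a = 5.6560
focus = (0, 1/5.6560) = (0, 0.1768)

Focus = (0, 0.1768)


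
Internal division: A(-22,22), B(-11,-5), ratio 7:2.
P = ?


Px = (7*(-11) + 2*(-22))/9 = -121/9 = -13.4444
Py = (7*(-5) + 2*22)/9 = 9/9 = 1.0000

P = (-13.4444, 1.0000)


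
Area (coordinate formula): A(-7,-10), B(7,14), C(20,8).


-7*(14-8) = -42
7*(8+ 10) = 126
20*(-10-14) = -480
sum = -396
Area = |-396|/2 = 198.0000

198.0000 sq units


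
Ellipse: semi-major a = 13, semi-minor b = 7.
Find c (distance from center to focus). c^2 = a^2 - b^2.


c^2 = 13^2 - 7^2 = 169 - 49 = 120
c = sqrt(120) = 10.9545

c = 10.9545


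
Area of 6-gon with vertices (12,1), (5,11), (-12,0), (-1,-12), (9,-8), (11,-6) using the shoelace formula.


sum(xi*y_{i+1}) = 12*11 + 5*0 - 12*(-12) - 1*(-8) + 9*(-6) + 11*1 = 241
sum(yi*x_{i+1}) = 1*5 + 11*(-12) + 0*(-1) - 12*9 - 8*11 - 6*12 = -395
Area = |241 + 395|/2 = 636/2 = 318.0000

318.0000 sq units


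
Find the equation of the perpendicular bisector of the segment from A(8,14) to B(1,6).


Midpoint = (4.5, 10)
Slope of AB = dy/dx = -8/(-7) = 1.1429
Perp slope = -dx/dy = -7/8 = -0.8750
b = My - (perp slope)*Mx = 10 + (-7*4.5)/(-8) = 10 + 3.9375 = 13.9375

y = -0.8750x + 13.9375


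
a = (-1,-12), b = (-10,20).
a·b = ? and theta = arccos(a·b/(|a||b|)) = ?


a·b = -1*(-10) - 12*20 = 10 - 240 = -230
|a| = sqrt(1+144) = 12.0416
|b| = sqrt(100+400) = 22.3607
cos(theta) = -230/(sqrt(145)*sqrt(500)) = -230/sqrt(72500) = -0.854199
theta = arccos(-230/sqrt(72500)) = 148.6713 degrees

a·b = -230, theta = 148.6713 deg


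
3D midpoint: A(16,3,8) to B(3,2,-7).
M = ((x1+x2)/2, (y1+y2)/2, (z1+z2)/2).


Mx = (16+3)/2 = 9.5000
My = (3+2)/2 = 2.5000
Mz = (8- 7)/2 = 0.5000

M = (9.5000, 2.5000, 0.5000)


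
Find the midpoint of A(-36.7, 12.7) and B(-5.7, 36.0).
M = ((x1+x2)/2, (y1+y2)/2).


Mx = (-36.7 - 5.7)/2 = -42.4/2 = -21.2000
My = (12.7 + 36.0)/2 = 48.7/2 = 24.3500

(-21.2000, 24.3500)


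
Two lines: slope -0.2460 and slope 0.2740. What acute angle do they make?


m1-m2 = -0.52
1+m1*m2 = 0.932596
tan(theta) = |-0.52/0.932596| = 0.557583
theta = arctan(|-0.52/0.932596|) = 29.1433 degrees (acute angle)

29.1433 degrees


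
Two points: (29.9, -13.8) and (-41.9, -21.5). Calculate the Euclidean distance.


dx = -41.9 - 29.9 = -71.8
dy = -21.5 + 13.8 = -7.7
d = sqrt(5155.24 + 59.29) = sqrt(5214.53) = 72.2117

72.2117


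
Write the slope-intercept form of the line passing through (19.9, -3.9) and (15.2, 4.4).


m = (8.3)/(-4.7) = -1.7660
b = y1 - m*x1 = -3.9 - (8.3*19.9)/(-4.7) = -3.9 + 35.1426 = 31.2426

y = -1.7660x + 31.2426


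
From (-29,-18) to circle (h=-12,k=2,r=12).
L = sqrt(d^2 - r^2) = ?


d = sqrt((-29+ 12)^2 + (-18-2)^2) = sqrt(289+400) = 26.2488
L = sqrt(689.0000 - 144) = sqrt(545.0000) = 23.3452

23.3452


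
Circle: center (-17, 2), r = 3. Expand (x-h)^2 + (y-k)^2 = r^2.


(x+ 17)^2 + (y-2)^2 = 3^2
D = -2h = 34, E = -2k = -4
F = h^2+k^2-r^2 = 289+4-9 = 284

x^2 + y^2 + 34x - 4y + 284 = 0


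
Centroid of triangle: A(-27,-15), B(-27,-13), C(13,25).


Gx = (-27- 27+13)/3 = -41/3 = -13.6667
Gy = (-15- 13+25)/3 = -3/3 = -1.0000

G = (-13.6667, -1.0000)


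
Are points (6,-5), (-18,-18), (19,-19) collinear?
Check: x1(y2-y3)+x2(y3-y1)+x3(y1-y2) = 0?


6*(-18+ 19) - 18*(-19+ 5) + 19*(-5+ 18)
= 6 + 252 + 247 = 505

No, not collinear (determinant = 505)


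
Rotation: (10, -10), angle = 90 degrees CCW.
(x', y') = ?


cos(90) = 0, sin(90) = 1
x' = 10*0 + 10*1 = 10
y' = 10*1 - 10*0 = 10

(10, 10)


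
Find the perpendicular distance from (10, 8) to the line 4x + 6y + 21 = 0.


|4*10 + 6*8 + 21| = |109| = 109
sqrt(16 + 36) = sqrt(52) = 7.2111
d = 109/sqrt(52) = 15.1156

15.1156


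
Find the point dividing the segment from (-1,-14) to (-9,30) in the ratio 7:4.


Px = (7*(-9) + 4*(-1))/11 = -67/11 = -6.0909
Py = (7*30 + 4*(-14))/11 = 154/11 = 14.0000

P = (-6.0909, 14.0000)


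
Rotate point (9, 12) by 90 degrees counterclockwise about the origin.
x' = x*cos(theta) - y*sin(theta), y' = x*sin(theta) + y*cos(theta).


cos(90) = 0, sin(90) = 1
x' = 9*0 - 12*1 = -12
y' = 9*1 + 12*0 = 9

(-12, 9)


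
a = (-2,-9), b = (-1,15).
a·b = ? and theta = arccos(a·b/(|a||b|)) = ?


a·b = -2*(-1) - 9*15 = 2 - 135 = -133
|a| = sqrt(4+81) = 9.2195
|b| = sqrt(1+225) = 15.0333
cos(theta) = -133/(sqrt(85)*sqrt(226)) = -133/sqrt(19210) = -0.959595
theta = arccos(-133/sqrt(19210)) = 163.6571 degrees

a·b = -133, theta = 163.6571 deg


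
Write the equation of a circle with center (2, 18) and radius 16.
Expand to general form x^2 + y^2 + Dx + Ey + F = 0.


(x-2)^2 + (y-18)^2 = 16^2
D = -2h = -4, E = -2k = -36
F = h^2+k^2-r^2 = 4+324-256 = 72

x^2 + y^2 - 4x - 36y + 72 = 0


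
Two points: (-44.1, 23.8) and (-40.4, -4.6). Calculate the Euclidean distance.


dx = -40.4 + 44.1 = 3.7
dy = -4.6 - 23.8 = -28.4
d = sqrt(13.69 + 806.56) = sqrt(820.25) = 28.6400

28.6400


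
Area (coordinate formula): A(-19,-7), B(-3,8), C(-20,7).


-19*(8-7) = -19
-3*(7+ 7) = -42
-20*(-7-8) = 300
sum = 239
Area = |239|/2 = 119.5000

119.5000 sq units


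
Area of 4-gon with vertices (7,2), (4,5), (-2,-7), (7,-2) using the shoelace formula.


sum(xi*y_{i+1}) = 7*5 + 4*(-7) - 2*(-2) + 7*2 = 25
sum(yi*x_{i+1}) = 2*4 + 5*(-2) - 7*7 - 2*7 = -65
Area = |25 + 65|/2 = 90/2 = 45.0000

45.0000 sq units


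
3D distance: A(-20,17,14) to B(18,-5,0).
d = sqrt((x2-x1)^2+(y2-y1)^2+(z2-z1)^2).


dx=38, dy=-22, dz=-14
d = sqrt(1444+484+196) = sqrt(2124) = 46.0869

46.0869


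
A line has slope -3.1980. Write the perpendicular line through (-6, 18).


Perpendicular slope = -1/m1 = -1/(-3.1980) = 0.3127
b2 = y0 - m2*x0 = 18 - 6/(-3.1980) = 18 + 1.8762 = 19.8762

y = 0.3127x + 19.8762


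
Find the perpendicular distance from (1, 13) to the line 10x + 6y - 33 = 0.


|10*1 + 6*13 - 33| = |55| = 55
sqrt(100 + 36) = sqrt(136) = 11.6619
d = 55/sqrt(136) = 4.7162

4.7162


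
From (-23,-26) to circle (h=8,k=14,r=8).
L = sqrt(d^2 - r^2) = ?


d = sqrt((-23-8)^2 + (-26-14)^2) = sqrt(961+1600) = 50.6063
L = sqrt(2561.0000 - 64) = sqrt(2497.0000) = 49.9700

49.9700


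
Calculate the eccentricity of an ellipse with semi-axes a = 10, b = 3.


c = sqrt(100-9) = sqrt(91) = 9.5394
e = c/a = sqrt(91)/10 = 0.9539

e = 0.9539


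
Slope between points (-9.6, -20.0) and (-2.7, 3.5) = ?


dy = 3.5 + 20.0 = 23.5
dx = -2.7 + 9.6 = 6.9
m = 23.5/6.9 = 3.4058

m = 3.4058


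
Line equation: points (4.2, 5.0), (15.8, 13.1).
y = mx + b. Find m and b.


m = (8.1)/(11.6) = 0.6983
b = y1 - m*x1 = 5.0 - (8.1*4.2)/(11.6) = 5.0 - 2.9328 = 2.0672

y = 0.6983x + 2.0672


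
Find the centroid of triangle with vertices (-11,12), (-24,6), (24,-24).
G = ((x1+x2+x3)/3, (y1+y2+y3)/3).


Gx = (-11- 24+24)/3 = -11/3 = -3.6667
Gy = (12+6- 24)/3 = -6/3 = -2.0000

G = (-3.6667, -2.0000)


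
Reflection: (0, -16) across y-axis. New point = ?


Reflection rule for y-axis: (-x, y)
(0, -16) -> (0, -16)

(0, -16)


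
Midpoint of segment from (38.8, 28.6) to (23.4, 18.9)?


Mx = (38.8 + 23.4)/2 = 62.2/2 = 31.1000
My = (28.6 + 18.9)/2 = 47.5/2 = 23.7500

(31.1000, 23.7500)


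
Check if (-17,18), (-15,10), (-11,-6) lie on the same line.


-17*(10+ 6) - 15*(-6-18) - 11*(18-10)
= -272 + 360 - 88 = 0

Yes, collinear (determinant = 0)


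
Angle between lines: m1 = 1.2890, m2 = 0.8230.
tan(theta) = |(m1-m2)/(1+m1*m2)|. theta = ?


m1-m2 = 0.466
1+m1*m2 = 2.060847
tan(theta) = |0.466/2.060847| = 0.226121
theta = arctan(|0.466/2.060847|) = 12.7415 degrees (acute angle)

12.7415 degrees


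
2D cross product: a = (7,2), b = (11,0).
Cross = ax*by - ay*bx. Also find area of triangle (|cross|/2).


cross = 7*0 - 2*11 = 0 - 22 = -22
Triangle area = |-22|/2 = 22/2 = 11.0000

cross = -22, triangle area = 11.0000


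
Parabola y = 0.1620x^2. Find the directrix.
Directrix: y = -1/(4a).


a = 0.1620
1/(4a) = 1.5432
directrix: y = -1.5432 = -1.5432

y = -1.5432


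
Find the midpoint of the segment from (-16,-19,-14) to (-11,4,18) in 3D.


Mx = (-16- 11)/2 = -13.5000
My = (-19+4)/2 = -7.5000
Mz = (-14+18)/2 = 2.0000

M = (-13.5000, -7.5000, 2.0000)


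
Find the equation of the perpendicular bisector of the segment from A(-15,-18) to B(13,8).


Midpoint = (-1, -5)
Slope of AB = dy/dx = 26/28 = 0.9286
Perp slope = -dx/dy = -28/26 = -1.0769
b = My - (perp slope)*Mx = -5 + (28*(-1))/26 = -5 - 1.0769 = -6.0769

y = -1.0769x - 6.0769


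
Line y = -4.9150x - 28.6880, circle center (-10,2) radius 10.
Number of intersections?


Substitute y = -4.9150x - 28.6880: (x+ 10)^2 + (-4.9150x- 28.6880-2)^2 = 100
Expand to Ax^2 + Bx + C = 0, where b-k = -30.688
A = 1+m^2 = 25.157225
B = 2(m(b-k) - h) = 2(-4.9150*(-30.688) + 10) = 321.66304
C = h^2 + (b-k)^2 - r^2 = 100 + 941.753344 - 100 = 941.753344
disc = B^2-4AC = 103467.1113 - 94767.6031 = 8699.5082
disc > 0

2 intersection points


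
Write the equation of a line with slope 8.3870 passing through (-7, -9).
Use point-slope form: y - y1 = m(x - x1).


y + 9 = 8.3870(x + 7)
y = 8.3870x - 9 - 8.3870*(-7)
y = 8.3870x + 49.7090

y = 8.3870x + 49.7090


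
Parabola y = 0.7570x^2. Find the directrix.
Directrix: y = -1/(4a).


a = 0.7570
1/(4a) = 0.3303
directrix: y = -0.3303 = -0.3303

y = -0.3303


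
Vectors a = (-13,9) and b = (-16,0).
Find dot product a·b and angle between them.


a·b = -13*(-16) + 9*0 = 208 + 0 = 208
|a| = sqrt(169+81) = 15.8114
|b| = sqrt(256+0) = 16.0000
cos(theta) = 208/(sqrt(250)*sqrt(256)) = 208/sqrt(64000) = 0.822192
theta = arccos(208/sqrt(64000)) = 34.6952 degrees

a·b = 208, theta = 34.6952 deg


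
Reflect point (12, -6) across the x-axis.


Reflection rule for x-axis: (x, -y)
(12, -6) -> (12, 6)

(12, 6)


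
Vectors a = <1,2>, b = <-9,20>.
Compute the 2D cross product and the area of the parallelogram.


cross = 1*20 - 2*(-9) = 20 + 18 = 38
Parallelogram area = |38| = 38

cross = 38, parallelogram area = 38


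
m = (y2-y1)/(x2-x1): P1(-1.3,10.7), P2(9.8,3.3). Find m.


dy = 3.3 - 10.7 = -7.4
dx = 9.8 + 1.3 = 11.1
m = -7.4/11.1 = -0.6667

m = -0.6667


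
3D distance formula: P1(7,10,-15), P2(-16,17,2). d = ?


dx=-23, dy=7, dz=17
d = sqrt(529+49+289) = sqrt(867) = 29.4449

29.4449


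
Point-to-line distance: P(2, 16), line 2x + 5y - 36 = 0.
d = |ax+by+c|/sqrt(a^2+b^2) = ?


|2*2 + 5*16 - 36| = |48| = 48
sqrt(4 + 25) = sqrt(29) = 5.3852
d = 48/sqrt(29) = 8.9134

8.9134


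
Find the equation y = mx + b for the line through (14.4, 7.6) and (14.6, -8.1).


m = (-15.7)/(0.2) = -78.5000
b = y1 - m*x1 = 7.6 - (-15.7*14.4)/(0.2) = 7.6 + 1130.4000 = 1138.0000

y = -78.5000x + 1138.0000


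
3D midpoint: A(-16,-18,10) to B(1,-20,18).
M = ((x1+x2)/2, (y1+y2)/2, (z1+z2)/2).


Mx = (-16+1)/2 = -7.5000
My = (-18- 20)/2 = -19.0000
Mz = (10+18)/2 = 14.0000

M = (-7.5000, -19.0000, 14.0000)


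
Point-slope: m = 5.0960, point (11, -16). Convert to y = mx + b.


y + 16 = 5.0960(x - 11)
y = 5.0960x - 16 - 5.0960*11
y = 5.0960x - 72.0560

y = 5.0960x - 72.0560


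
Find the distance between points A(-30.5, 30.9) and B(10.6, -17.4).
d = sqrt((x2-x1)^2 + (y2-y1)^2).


dx = 10.6 + 30.5 = 41.1
dy = -17.4 - 30.9 = -48.3
d = sqrt(1689.21 + 2332.89) = sqrt(4022.1) = 63.4200

63.4200


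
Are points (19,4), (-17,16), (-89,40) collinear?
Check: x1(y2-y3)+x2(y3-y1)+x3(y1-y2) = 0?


19*(16-40) - 17*(40-4) - 89*(4-16)
= -456 - 612 + 1068 = 0

Yes, collinear (determinant = 0)


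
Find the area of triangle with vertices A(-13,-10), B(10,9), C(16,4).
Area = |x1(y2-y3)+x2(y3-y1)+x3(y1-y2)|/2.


-13*(9-4) = -65
10*(4+ 10) = 140
16*(-10-9) = -304
sum = -229
Area = |-229|/2 = 114.5000

114.5000 sq units


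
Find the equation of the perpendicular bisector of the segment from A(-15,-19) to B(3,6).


Midpoint = (-6, -6.5)
Slope of AB = dy/dx = 25/18 = 1.3889
Perp slope = -dx/dy = -18/25 = -0.7200
b = My - (perp slope)*Mx = -6.5 + (18*(-6))/25 = -6.5 - 4.3200 = -10.8200

y = -0.7200x - 10.8200


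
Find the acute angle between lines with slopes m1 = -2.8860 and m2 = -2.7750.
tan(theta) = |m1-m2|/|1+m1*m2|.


m1-m2 = -0.111
1+m1*m2 = 9.00865
tan(theta) = |-0.111/9.00865| = 0.012321
theta = arctan(|-0.111/9.00865|) = 0.7059 degrees (acute angle)

0.7059 degrees


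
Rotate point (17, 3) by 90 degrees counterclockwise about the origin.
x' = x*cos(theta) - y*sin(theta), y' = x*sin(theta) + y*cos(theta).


cos(90) = 0, sin(90) = 1
x' = 17*0 - 3*1 = -3
y' = 17*1 + 3*0 = 17

(-3, 17)


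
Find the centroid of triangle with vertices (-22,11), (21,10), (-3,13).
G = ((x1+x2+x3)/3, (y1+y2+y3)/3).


Gx = (-22+21- 3)/3 = -4/3 = -1.3333
Gy = (11+10+13)/3 = 34/3 = 11.3333

G = (-1.3333, 11.3333)


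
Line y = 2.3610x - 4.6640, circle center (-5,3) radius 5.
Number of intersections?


Substitute y = 2.3610x - 4.6640: (x+ 5)^2 + (2.3610x- 4.6640-3)^2 = 25
Expand to Ax^2 + Bx + C = 0, where b-k = -7.664
A = 1+m^2 = 6.574321
B = 2(m(b-k) - h) = 2(2.3610*(-7.664) + 5) = -26.189408
C = h^2 + (b-k)^2 - r^2 = 25 + 58.736896 - 25 = 58.736896
disc = B^2-4AC = 685.8851 - 1544.6208 = -858.7357
disc < 0

0 intersection points


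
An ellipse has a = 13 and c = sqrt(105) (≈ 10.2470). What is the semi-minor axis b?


b^2 = 13^2 - (sqrt(105))^2 = 169 - 105 = 64
b = sqrt(64) = 8

b = 8


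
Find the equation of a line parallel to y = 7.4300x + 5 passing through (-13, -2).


Parallel lines have equal slopes.
m2 = 7.4300
b2 = -2 - 7.4300*(-13) = 94.5900

y = 7.4300x + 94.5900


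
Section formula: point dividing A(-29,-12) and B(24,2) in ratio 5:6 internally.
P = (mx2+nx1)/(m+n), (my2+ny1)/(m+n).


Px = (5*24 + 6*(-29))/11 = -54/11 = -4.9091
Py = (5*2 + 6*(-12))/11 = -62/11 = -5.6364

P = (-4.9091, -5.6364)


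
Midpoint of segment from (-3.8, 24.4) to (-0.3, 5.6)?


Mx = (-3.8 - 0.3)/2 = -4.1/2 = -2.0500
My = (24.4 + 5.6)/2 = 30.0/2 = 15.0000

(-2.0500, 15.0000)


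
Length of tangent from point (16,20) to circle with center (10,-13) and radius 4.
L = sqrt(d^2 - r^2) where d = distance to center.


d = sqrt((16-10)^2 + (20+ 13)^2) = sqrt(36+1089) = 33.5410
L = sqrt(1125.0000 - 16) = sqrt(1109.0000) = 33.3017

33.3017


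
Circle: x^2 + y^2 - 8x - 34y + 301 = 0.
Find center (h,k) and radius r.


h = -D/2 = 8/2 = 4
k = -E/2 = 34/2 = 17
r^2 = h^2 + k^2 - F = 16 + 289 - 301 = 4
r = 2

Center (4, 17), radius = 2


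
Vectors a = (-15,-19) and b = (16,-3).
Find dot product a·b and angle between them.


a·b = -15*16 - 19*(-3) = -240 + 57 = -183
|a| = sqrt(225+361) = 24.2074
|b| = sqrt(256+9) = 16.2788
cos(theta) = -183/(sqrt(586)*sqrt(265)) = -183/sqrt(155290) = -0.464386
theta = arccos(-183/sqrt(155290)) = 117.6705 degrees

a·b = -183, theta = 117.6705 deg


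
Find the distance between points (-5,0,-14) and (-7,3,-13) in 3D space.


dx=-2, dy=3, dz=1
d = sqrt(4+9+1) = sqrt(14) = 3.7417

3.7417


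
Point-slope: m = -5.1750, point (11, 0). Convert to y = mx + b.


y - 0 = -5.1750(x - 11)
y = -5.1750x + 0 + 5.1750*11
y = -5.1750x + 56.9250

y = -5.1750x + 56.9250


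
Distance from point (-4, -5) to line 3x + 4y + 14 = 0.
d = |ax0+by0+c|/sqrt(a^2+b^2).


|3*(-4) + 4*(-5) + 14| = |-18| = 18
sqrt(9 + 16) = sqrt(25) = 5.0000
d = 18/sqrt(25) = 3.6000

3.6000


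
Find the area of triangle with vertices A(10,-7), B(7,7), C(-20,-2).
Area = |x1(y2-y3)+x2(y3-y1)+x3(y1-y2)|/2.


10*(7+ 2) = 90
7*(-2+ 7) = 35
-20*(-7-7) = 280
sum = 405
Area = |405|/2 = 202.5000

202.5000 sq units


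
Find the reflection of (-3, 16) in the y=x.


Reflection rule for y=x: (y, x)
(-3, 16) -> (16, -3)

(16, -3)


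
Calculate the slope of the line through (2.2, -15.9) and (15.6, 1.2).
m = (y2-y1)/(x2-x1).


dy = 1.2 + 15.9 = 17.1
dx = 15.6 - 2.2 = 13.4
m = 17.1/13.4 = 1.2761

m = 1.2761


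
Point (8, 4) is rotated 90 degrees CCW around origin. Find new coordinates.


cos(90) = 0, sin(90) = 1
x' = 8*0 - 4*1 = -4
y' = 8*1 + 4*0 = 8

(-4, 8)


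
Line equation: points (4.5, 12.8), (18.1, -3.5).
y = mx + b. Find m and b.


m = (-16.3)/(13.6) = -1.1985
b = y1 - m*x1 = 12.8 - (-16.3*4.5)/(13.6) = 12.8 + 5.3934 = 18.1934

y = -1.1985x + 18.1934


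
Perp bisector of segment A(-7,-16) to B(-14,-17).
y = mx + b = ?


Midpoint = (-10.5, -16.5)
Slope of AB = dy/dx = -1/(-7) = 0.1429
Perp slope = -dx/dy = -7/1 = -7.0000
b = My - (perp slope)*Mx = -16.5 + (-7*(-10.5))/(-1) = -16.5 - 73.5000 = -90.0000

y = -7.0000x - 90.0000


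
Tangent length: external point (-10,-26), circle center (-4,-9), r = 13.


d = sqrt((-10+ 4)^2 + (-26+ 9)^2) = sqrt(36+289) = 18.0278
L = sqrt(325.0000 - 169) = sqrt(156.0000) = 12.4900

12.4900


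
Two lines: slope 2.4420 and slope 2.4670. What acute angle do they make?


m1-m2 = -0.025
1+m1*m2 = 7.024414
tan(theta) = |-0.025/7.024414| = 0.003559
theta = arctan(|-0.025/7.024414|) = 0.2039 degrees (acute angle)

0.2039 degrees


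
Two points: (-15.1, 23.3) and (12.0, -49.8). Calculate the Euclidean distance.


dx = 12.0 + 15.1 = 27.1
dy = -49.8 - 23.3 = -73.1
d = sqrt(734.41 + 5343.61) = sqrt(6078.02) = 77.9617

77.9617


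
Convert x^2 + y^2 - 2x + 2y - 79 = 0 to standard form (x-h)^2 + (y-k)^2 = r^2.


h = -D/2 = 2/2 = 1
k = -E/2 = -2/2 = -1
r^2 = h^2 + k^2 - F = 1 + 1 + 79 = 81
r = 9

Center (1, -1), radius = 9


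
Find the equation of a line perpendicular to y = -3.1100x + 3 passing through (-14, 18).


Perpendicular slope = -1/m1 = -1/(-3.1100) = 0.3215
b2 = y0 - m2*x0 = 18 - 14/(-3.1100) = 18 + 4.5016 = 22.5016

y = 0.3215x + 22.5016


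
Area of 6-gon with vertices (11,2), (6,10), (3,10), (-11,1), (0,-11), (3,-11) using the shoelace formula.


sum(xi*y_{i+1}) = 11*10 + 6*10 + 3*1 - 11*(-11) + 0*(-11) + 3*2 = 300
sum(yi*x_{i+1}) = 2*6 + 10*3 + 10*(-11) + 1*0 - 11*3 - 11*11 = -222
Area = |300 + 222|/2 = 522/2 = 261.0000

261.0000 sq units


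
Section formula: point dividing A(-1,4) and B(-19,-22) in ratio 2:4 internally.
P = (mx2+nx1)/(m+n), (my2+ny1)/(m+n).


Px = (2*(-19) + 4*(-1))/6 = -42/6 = -7.0000
Py = (2*(-22) + 4*4)/6 = -28/6 = -4.6667

P = (-7.0000, -4.6667)


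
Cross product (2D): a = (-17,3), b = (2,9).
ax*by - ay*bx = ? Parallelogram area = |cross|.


cross = -17*9 - 3*2 = -153 - 6 = -159
Parallelogram area = |-159| = 159

cross = -159, parallelogram area = 159


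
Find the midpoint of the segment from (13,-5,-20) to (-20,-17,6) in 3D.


Mx = (13- 20)/2 = -3.5000
My = (-5- 17)/2 = -11.0000
Mz = (-20+6)/2 = -7.0000

M = (-3.5000, -11.0000, -7.0000)


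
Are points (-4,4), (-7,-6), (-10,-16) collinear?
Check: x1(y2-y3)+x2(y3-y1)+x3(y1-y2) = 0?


-4*(-6+ 16) - 7*(-16-4) - 10*(4+ 6)
= -40 + 140 - 100 = 0

Yes, collinear (determinant = 0)


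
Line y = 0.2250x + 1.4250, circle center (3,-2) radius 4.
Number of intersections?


Substitute y = 0.2250x + 1.4250: (x-3)^2 + (0.2250x+1.4250+ 2)^2 = 16
Expand to Ax^2 + Bx + C = 0, where b-k = 3.425
A = 1+m^2 = 1.050625
B = 2(m(b-k) - h) = 2(0.2250*3.425 - 3) = -4.45875
C = h^2 + (b-k)^2 - r^2 = 9 + 11.730625 - 16 = 4.730625
disc = B^2-4AC = 19.8805 - 19.8805 = 0
disc = 0

1 intersection point (tangent)


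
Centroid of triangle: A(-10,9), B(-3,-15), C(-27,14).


Gx = (-10- 3- 27)/3 = -40/3 = -13.3333
Gy = (9- 15+14)/3 = 8/3 = 2.6667

G = (-13.3333, 2.6667)


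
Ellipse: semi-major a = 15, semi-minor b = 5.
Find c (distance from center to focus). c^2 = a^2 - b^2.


c^2 = 15^2 - 5^2 = 225 - 25 = 200
c = sqrt(200) = 14.1421

c = 14.1421


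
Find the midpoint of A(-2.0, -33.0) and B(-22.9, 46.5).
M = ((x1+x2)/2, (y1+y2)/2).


Mx = (-2.0 - 22.9)/2 = -24.9/2 = -12.4500
My = (-33.0 + 46.5)/2 = 13.5/2 = 6.7500

(-12.4500, 6.7500)


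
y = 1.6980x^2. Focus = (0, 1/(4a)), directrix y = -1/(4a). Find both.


a = 1.6980
1/(4a) = 0.1472
Focus = (0, 0.1472)
Directrix: y = -0.1472

Focus = (0, 0.1472), Directrix: y = -0.1472


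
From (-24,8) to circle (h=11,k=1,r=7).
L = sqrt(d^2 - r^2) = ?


d = sqrt((-24-11)^2 + (8-1)^2) = sqrt(1225+49) = 35.6931
L = sqrt(1274.0000 - 49) = sqrt(1225.0000) = 35.0000

35.0000


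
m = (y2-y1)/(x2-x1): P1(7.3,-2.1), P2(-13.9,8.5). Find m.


dy = 8.5 + 2.1 = 10.6
dx = -13.9 - 7.3 = -21.2
m = 10.6/(-21.2) = -0.5000

m = -0.5000


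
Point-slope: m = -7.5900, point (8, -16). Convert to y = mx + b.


y + 16 = -7.5900(x - 8)
y = -7.5900x - 16 + 7.5900*8
y = -7.5900x + 44.7200

y = -7.5900x + 44.7200


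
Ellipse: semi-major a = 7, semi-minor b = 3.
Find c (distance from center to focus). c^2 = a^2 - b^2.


c^2 = 7^2 - 3^2 = 49 - 9 = 40
c = sqrt(40) = 6.3246

c = 6.3246


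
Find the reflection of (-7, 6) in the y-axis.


Reflection rule for y-axis: (-x, y)
(-7, 6) -> (7, 6)

(7, 6)


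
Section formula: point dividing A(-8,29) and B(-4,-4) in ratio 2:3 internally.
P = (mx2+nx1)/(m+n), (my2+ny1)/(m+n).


Px = (2*(-4) + 3*(-8))/5 = -32/5 = -6.4000
Py = (2*(-4) + 3*29)/5 = 79/5 = 15.8000

P = (-6.4000, 15.8000)


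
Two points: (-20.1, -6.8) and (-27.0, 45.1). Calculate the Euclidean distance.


dx = -27.0 + 20.1 = -6.9
dy = 45.1 + 6.8 = 51.9
d = sqrt(47.61 + 2693.61) = sqrt(2741.22) = 52.3567

52.3567


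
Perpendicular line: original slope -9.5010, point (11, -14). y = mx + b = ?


Perpendicular slope = -1/m1 = -1/(-9.5010) = 0.1053
b2 = y0 - m2*x0 = -14 + 11/(-9.5010) = -14 - 1.1578 = -15.1578

y = 0.1053x - 15.1578


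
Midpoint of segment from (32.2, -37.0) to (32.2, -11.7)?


Mx = (32.2 + 32.2)/2 = 64.4/2 = 32.2000
My = (-37.0 - 11.7)/2 = -48.7/2 = -24.3500

(32.2000, -24.3500)


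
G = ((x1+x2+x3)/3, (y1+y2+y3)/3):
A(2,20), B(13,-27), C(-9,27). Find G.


Gx = (2+13- 9)/3 = 6/3 = 2.0000
Gy = (20- 27+27)/3 = 20/3 = 6.6667

G = (2.0000, 6.6667)


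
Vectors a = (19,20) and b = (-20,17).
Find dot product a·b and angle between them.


a·b = 19*(-20) + 20*17 = -380 + 340 = -40
|a| = sqrt(361+400) = 27.5862
|b| = sqrt(400+289) = 26.2488
cos(theta) = -40/(sqrt(761)*sqrt(689)) = -40/sqrt(524329) = -0.055241
theta = arccos(-40/sqrt(524329)) = 93.1667 degrees

a·b = -40, theta = 93.1667 deg


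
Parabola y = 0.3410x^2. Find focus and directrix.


a = 0.3410
1/(4a) = 0.7331
Focus = (0, 0.7331)
Directrix: y = -0.7331

Focus = (0, 0.7331), Directrix: y = -0.7331


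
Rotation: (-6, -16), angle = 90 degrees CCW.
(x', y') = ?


cos(90) = 0, sin(90) = 1
x' = -6*0 + 16*1 = 16
y' = -6*1 - 16*0 = -6

(16, -6)


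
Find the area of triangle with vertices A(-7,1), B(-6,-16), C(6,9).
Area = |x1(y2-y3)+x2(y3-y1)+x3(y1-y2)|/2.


-7*(-16-9) = 175
-6*(9-1) = -48
6*(1+ 16) = 102
sum = 229
Area = |229|/2 = 114.5000

114.5000 sq units


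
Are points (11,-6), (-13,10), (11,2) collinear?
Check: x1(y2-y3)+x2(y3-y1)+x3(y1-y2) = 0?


11*(10-2) - 13*(2+ 6) + 11*(-6-10)
= 88 - 104 - 176 = -192

No, not collinear (determinant = -192)


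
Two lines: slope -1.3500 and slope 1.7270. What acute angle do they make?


m1-m2 = -3.077
1+m1*m2 = -1.33145
tan(theta) = |-3.077/(-1.33145)| = 2.311014
theta = arctan(|-3.077/(-1.33145)|) = 66.6014 degrees (acute angle)

66.6014 degrees


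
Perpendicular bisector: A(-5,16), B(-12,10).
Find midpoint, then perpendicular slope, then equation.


Midpoint = (-8.5, 13)
Slope of AB = dy/dx = -6/(-7) = 0.8571
Perp slope = -dx/dy = -7/6 = -1.1667
b = My - (perp slope)*Mx = 13 + (-7*(-8.5))/(-6) = 13 - 9.9167 = 3.0833

y = -1.1667x + 3.0833


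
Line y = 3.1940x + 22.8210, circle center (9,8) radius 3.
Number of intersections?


Substitute y = 3.1940x + 22.8210: (x-9)^2 + (3.1940x+22.8210-8)^2 = 9
Expand to Ax^2 + Bx + C = 0, where b-k = 14.821
A = 1+m^2 = 11.201636
B = 2(m(b-k) - h) = 2(3.1940*14.821 - 9) = 76.676548
C = h^2 + (b-k)^2 - r^2 = 81 + 219.662041 - 9 = 291.662041
disc = B^2-4AC = 5879.2930 - 13068.3681 = -7189.0751
disc < 0

0 intersection points


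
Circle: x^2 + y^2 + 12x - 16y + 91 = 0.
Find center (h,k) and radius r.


h = -D/2 = -12/2 = -6
k = -E/2 = 16/2 = 8
r^2 = h^2 + k^2 - F = 36 + 64 - 91 = 9
r = 3

Center (-6, 8), radius = 3


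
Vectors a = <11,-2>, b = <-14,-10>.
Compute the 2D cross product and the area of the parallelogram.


cross = 11*(-10) + 2*(-14) = -110 - 28 = -138
Parallelogram area = |-138| = 138

cross = -138, parallelogram area = 138


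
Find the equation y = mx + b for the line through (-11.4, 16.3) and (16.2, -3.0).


m = (-19.3)/(27.6) = -0.6993
b = y1 - m*x1 = 16.3 - (-19.3*(-11.4))/(27.6) = 16.3 - 7.9717 = 8.3283

y = -0.6993x + 8.3283


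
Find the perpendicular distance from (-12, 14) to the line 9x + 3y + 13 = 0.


|9*(-12) + 3*14 + 13| = |-53| = 53
sqrt(81 + 9) = sqrt(90) = 9.4868
d = 53/sqrt(90) = 5.5867

5.5867


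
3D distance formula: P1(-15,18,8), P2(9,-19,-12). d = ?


dx=24, dy=-37, dz=-20
d = sqrt(576+1369+400) = sqrt(2345) = 48.4252

48.4252


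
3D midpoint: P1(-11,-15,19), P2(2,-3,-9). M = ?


Mx = (-11+2)/2 = -4.5000
My = (-15- 3)/2 = -9.0000
Mz = (19- 9)/2 = 5.0000

M = (-4.5000, -9.0000, 5.0000)


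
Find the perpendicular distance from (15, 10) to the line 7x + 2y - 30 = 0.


|7*15 + 2*10 - 30| = |95| = 95
sqrt(49 + 4) = sqrt(53) = 7.2801
d = 95/sqrt(53) = 13.0493

13.0493


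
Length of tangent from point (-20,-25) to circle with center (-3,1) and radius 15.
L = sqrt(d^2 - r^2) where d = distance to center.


d = sqrt((-20+ 3)^2 + (-25-1)^2) = sqrt(289+676) = 31.0644
L = sqrt(965.0000 - 225) = sqrt(740.0000) = 27.2029

27.2029
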